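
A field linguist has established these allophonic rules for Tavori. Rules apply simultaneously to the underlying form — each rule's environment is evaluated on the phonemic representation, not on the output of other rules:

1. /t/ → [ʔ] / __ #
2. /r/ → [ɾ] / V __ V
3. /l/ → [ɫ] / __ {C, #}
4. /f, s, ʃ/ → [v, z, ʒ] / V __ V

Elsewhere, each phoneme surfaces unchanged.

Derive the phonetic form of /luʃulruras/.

/l/ (word-initial) fails the environment for rule 3, so it stays [l].
/u/ stays [u].
/ʃ/ meets the environment for rule 4 (between two vowels) → [ʒ].
/u/ (between /ʃ/ and /l/): no rule targets it → [u].
Rule 3 applies to /l/ (between /u/ and /r/: word-finally or immediately before a consonant) → [ɫ].
/r/ (between /l/ and /u/): rule 2 targets it, but not between two vowels → unchanged [r].
/u/ (between /r/ and /r/) is unaffected → [u].
/r/ (between /u/ and /a/) occurs between two vowels → [ɾ] by rule 2.
/a/ — not in any rule's target class → [a].
/s/ — word-final; rule 4 does not apply here → [s].

[luʒuɫruɾas]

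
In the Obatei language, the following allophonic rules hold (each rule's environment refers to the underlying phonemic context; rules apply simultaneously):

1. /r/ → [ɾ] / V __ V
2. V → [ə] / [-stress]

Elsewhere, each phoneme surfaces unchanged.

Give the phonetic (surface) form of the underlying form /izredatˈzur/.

/i/ meets the environment for rule 2 (in an unstressed syllable) → [ə].
/z/ (between /i/ and /r/): no rule targets it → [z].
/r/ (between /z/ and /e/): rule 1 targets it, but not between two vowels → unchanged [r].
Rule 2 applies to /e/ (between /r/ and /d/: in an unstressed syllable) → [ə].
/d/ (between /e/ and /a/) is unaffected → [d].
/a/ — between /d/ and /t/, in an unstressed syllable — surfaces as [ə] (rule 2).
/t/ (between /a/ and /z/): no rule targets it → [t].
/z/ (between /t/ and /u/) is unaffected → [z].
/u/ (between /z/ and /r/) fails the environment for rule 2, so it stays [u].
/r/ (word-final): rule 1 targets it, but not between two vowels → unchanged [r].

[əzrədətˈzur]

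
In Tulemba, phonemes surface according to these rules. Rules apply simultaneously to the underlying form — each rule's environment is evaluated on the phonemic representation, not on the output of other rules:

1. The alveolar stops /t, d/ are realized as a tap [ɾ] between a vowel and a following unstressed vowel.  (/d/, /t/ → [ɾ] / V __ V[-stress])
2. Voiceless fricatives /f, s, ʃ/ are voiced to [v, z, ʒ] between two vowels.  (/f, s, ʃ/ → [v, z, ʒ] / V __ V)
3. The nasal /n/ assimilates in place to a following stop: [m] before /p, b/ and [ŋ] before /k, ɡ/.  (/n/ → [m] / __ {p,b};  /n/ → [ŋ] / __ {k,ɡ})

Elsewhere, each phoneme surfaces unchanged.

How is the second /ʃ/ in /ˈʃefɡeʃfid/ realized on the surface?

[ʃ]

/ʃ/ (between /e/ and /f/) fails the environment for rule 2, so it stays [ʃ].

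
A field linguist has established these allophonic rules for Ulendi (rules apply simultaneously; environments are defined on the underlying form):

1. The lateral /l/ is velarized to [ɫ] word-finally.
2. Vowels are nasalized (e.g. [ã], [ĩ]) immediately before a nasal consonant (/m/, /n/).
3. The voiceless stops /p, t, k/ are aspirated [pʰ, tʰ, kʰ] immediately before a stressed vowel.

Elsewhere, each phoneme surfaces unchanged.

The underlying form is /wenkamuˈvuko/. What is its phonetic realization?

[wẽnkãmuˈvuko]

/e/ meets the environment for rule 2 (before a nasal consonant) → [ẽ].
/k/ — between /n/ and /a/; rule 3 does not apply here → [k].
/a/ — between /k/ and /m/, before a nasal consonant — surfaces as [ã] (rule 2).
/u/ (between /m/ and /v/) is in the target of rule 2 but the environment (before a nasal consonant) is not met → [u].
/u/ — between /v/ and /k/; rule 2 does not apply here → [u].
/k/ (between /u/ and /o/) is in the target of rule 3 but the environment (immediately before a stressed vowel) is not met → [k].
/o/ (word-final) is in the target of rule 2 but the environment (before a nasal consonant) is not met → [o].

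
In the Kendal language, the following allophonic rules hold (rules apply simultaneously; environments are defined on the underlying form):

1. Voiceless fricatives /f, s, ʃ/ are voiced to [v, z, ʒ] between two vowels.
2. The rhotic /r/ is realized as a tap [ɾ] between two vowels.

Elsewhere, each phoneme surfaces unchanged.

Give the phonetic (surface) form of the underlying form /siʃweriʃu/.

[siʃweɾiʒu]

/s/ (word-initial): rule 1 targets it, but not between two vowels → unchanged [s].
/i/ — not in any rule's target class → [i].
/ʃ/ (between /i/ and /w/): rule 1 targets it, but not between two vowels → unchanged [ʃ].
/w/ stays [w].
/e/ stays [e].
/r/ (between /e/ and /i/) occurs between two vowels → [ɾ] by rule 2.
/i/ stays [i].
/ʃ/ (between /i/ and /u/) occurs between two vowels → [ʒ] by rule 1.
/u/ (word-final): no rule targets it → [u].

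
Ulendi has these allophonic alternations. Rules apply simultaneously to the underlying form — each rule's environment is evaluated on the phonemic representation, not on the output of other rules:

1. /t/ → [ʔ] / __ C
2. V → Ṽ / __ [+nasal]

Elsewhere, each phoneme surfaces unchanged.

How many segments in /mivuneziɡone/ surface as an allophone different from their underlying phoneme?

Segments that undergo a rule: /u/ → [ũ] (rule 2); /o/ → [õ] (rule 2).
All other segments surface unchanged.

2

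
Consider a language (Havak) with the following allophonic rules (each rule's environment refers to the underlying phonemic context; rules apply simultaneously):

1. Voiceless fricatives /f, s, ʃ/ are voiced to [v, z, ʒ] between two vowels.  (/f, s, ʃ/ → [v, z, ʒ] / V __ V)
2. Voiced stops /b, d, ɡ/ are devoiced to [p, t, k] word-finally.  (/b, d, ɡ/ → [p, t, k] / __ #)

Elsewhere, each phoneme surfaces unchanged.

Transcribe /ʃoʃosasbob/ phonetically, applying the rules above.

/ʃ/ (word-initial) fails the environment for rule 1, so it stays [ʃ].
/o/ (between /ʃ/ and /ʃ/) is unaffected → [o].
/ʃ/ (between /o/ and /o/): between two vowels, so rule 1 applies → [ʒ].
/o/ stays [o].
/s/ (between /o/ and /a/) occurs between two vowels → [z] by rule 1.
/a/ (between /s/ and /s/) is unaffected → [a].
/s/ (between /a/ and /b/) is in the target of rule 1 but the environment (between two vowels) is not met → [s].
/b/ (between /s/ and /o/) fails the environment for rule 2, so it stays [b].
/o/ — not in any rule's target class → [o].
Rule 2 applies to /b/ (word-final: word-finally) → [p].

[ʃoʒozasbop]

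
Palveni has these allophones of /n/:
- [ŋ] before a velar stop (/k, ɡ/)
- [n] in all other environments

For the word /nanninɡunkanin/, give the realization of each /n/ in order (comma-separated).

[n], [n], [n], [ŋ], [ŋ], [n], [n]

Occurrence 1 (position 1): no conditioning environment matches → elsewhere allophone [n].
Occurrence 2 (position 3): no conditioning environment matches → elsewhere allophone [n].
Occurrence 3 (position 4): no conditioning environment matches → elsewhere allophone [n].
Occurrence 4 (position 6): before a velar stop → [ŋ].
Occurrence 5 (position 9): before a velar stop → [ŋ].
Occurrence 6 (position 12): no conditioning environment matches → elsewhere allophone [n].
Occurrence 7 (position 14): no conditioning environment matches → elsewhere allophone [n].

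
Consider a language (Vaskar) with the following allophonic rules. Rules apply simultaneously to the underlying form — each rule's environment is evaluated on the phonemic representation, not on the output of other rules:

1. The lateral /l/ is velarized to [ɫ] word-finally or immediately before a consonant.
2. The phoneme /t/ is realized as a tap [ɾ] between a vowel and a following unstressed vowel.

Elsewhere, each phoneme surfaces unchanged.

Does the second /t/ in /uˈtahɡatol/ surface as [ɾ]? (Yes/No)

Yes

/t/ meets the environment for rule 2 (between a vowel and a following unstressed vowel) → [ɾ].
The actual realization is [ɾ], which matches [ɾ].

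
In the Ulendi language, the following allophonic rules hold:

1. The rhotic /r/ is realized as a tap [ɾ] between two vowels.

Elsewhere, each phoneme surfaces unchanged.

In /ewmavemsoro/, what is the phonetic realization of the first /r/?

[ɾ]

/r/ (between /o/ and /o/): between two vowels, so rule 1 applies → [ɾ].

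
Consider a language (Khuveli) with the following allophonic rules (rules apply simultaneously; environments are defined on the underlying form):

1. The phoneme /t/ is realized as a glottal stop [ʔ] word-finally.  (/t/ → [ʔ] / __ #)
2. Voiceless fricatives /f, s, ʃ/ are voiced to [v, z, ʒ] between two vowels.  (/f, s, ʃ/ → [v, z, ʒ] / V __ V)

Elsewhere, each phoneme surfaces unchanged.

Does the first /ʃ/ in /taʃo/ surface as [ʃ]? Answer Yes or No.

No

/ʃ/ (between /a/ and /o/) occurs between two vowels → [ʒ] by rule 2.
The actual realization is [ʒ], not [ʃ].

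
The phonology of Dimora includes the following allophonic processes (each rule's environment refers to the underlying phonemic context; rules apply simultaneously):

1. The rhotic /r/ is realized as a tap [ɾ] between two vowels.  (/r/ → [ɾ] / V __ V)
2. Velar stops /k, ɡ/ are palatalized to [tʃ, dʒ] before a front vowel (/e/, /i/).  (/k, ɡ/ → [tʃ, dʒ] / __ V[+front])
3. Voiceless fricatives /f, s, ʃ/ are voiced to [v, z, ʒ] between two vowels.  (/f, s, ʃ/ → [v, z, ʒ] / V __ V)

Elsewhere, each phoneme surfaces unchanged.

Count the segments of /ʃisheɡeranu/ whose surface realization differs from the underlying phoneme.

2

Segments that undergo a rule: /ɡ/ → [dʒ] (rule 2); /r/ → [ɾ] (rule 1).
All other segments surface unchanged.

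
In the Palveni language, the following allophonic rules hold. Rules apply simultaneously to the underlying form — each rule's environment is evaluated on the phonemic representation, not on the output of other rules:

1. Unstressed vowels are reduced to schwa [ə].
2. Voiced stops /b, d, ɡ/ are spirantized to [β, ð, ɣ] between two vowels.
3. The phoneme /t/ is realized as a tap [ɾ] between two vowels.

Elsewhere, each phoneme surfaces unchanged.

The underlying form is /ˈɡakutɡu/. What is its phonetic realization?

[ˈɡakətɡə]

/ɡ/ — word-initial; rule 2 does not apply here → [ɡ].
/a/ (between /ɡ/ and /k/): rule 1 targets it, but not in an unstressed syllable → unchanged [a].
/k/ (between /a/ and /u/) is unaffected → [k].
Rule 1 applies to /u/ (between /k/ and /t/: in an unstressed syllable) → [ə].
/t/ (between /u/ and /ɡ/) is in the target of rule 3 but the environment (between two vowels) is not met → [t].
/ɡ/ — between /t/ and /u/; rule 2 does not apply here → [ɡ].
Rule 1 applies to /u/ (word-final: in an unstressed syllable) → [ə].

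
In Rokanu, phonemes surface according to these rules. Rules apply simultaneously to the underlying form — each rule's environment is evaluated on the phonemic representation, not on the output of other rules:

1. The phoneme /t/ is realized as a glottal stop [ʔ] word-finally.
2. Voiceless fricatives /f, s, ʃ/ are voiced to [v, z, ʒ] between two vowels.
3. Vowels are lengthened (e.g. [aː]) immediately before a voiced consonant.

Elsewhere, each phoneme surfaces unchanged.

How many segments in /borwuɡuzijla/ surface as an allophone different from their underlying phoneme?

4

Segments that undergo a rule: /o/ → [oː] (rule 3); /u/ → [uː] (rule 3); /u/ → [uː] (rule 3); /i/ → [iː] (rule 3).
All other segments surface unchanged.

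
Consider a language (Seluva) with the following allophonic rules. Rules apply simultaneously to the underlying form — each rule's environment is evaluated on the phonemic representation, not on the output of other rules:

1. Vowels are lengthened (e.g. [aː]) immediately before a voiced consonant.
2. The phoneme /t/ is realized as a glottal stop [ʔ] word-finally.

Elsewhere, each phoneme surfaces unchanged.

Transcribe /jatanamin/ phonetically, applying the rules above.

[jataːnaːmiːn]

/j/ (word-initial): no rule targets it → [j].
/a/ (between /j/ and /t/) fails the environment for rule 1, so it stays [a].
/t/ (between /a/ and /a/) is in the target of rule 2 but the environment (word-finally) is not met → [t].
/a/ — between /t/ and /n/, before a voiced consonant — surfaces as [aː] (rule 1).
/n/ (between /a/ and /a/) is unaffected → [n].
/a/ — between /n/ and /m/, before a voiced consonant — surfaces as [aː] (rule 1).
/m/ — not in any rule's target class → [m].
/i/ (between /m/ and /n/) occurs before a voiced consonant → [iː] by rule 1.
/n/ (word-final): no rule targets it → [n].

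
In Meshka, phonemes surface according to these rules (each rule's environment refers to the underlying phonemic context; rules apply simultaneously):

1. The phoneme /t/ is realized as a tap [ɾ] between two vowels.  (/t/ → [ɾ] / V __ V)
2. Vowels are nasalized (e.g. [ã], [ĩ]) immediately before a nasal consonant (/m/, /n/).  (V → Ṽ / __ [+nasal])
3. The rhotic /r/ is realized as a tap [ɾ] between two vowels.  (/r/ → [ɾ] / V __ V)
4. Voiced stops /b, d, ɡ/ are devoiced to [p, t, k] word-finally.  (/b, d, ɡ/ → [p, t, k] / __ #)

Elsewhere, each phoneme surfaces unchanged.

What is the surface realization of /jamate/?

/j/ stays [j].
/a/ (between /j/ and /m/) occurs before a nasal consonant → [ã] by rule 2.
/m/ stays [m].
/a/ (between /m/ and /t/): rule 2 targets it, but not before a nasal consonant → unchanged [a].
/t/ (between /a/ and /e/) occurs between two vowels → [ɾ] by rule 1.
/e/ (word-final): rule 2 targets it, but not before a nasal consonant → unchanged [e].

[jãmaɾe]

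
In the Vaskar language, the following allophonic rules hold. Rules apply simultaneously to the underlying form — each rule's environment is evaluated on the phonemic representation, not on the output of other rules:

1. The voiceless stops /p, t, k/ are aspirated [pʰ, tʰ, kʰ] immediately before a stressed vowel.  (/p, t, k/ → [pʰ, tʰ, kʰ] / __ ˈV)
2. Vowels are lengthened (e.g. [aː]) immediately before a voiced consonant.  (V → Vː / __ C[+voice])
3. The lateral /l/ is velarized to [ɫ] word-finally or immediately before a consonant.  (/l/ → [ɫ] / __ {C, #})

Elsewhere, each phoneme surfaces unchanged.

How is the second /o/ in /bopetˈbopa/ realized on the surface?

[o]

/o/ (between /b/ and /p/) fails the environment for rule 2, so it stays [o].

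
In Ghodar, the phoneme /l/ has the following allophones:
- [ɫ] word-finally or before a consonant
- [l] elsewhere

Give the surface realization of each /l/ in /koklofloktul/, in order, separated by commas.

Occurrence 1 (position 4): no conditioning environment matches → elsewhere allophone [l].
Occurrence 2 (position 7): no conditioning environment matches → elsewhere allophone [l].
Occurrence 3 (position 12): word-finally or before a consonant → [ɫ].

[l], [l], [ɫ]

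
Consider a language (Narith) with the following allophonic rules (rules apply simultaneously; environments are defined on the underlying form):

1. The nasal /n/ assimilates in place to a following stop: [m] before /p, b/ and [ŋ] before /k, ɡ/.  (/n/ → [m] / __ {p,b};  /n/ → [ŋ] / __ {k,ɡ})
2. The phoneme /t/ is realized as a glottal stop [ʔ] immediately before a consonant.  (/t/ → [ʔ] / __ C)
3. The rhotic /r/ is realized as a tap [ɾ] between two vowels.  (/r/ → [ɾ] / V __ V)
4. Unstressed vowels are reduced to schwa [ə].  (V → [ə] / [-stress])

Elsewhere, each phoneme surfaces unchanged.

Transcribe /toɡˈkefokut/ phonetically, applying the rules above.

/t/ (word-initial) fails the environment for rule 2, so it stays [t].
Rule 4 applies to /o/ (between /t/ and /ɡ/: in an unstressed syllable) → [ə].
/ɡ/ stays [ɡ].
/k/ — not in any rule's target class → [k].
/e/ — between /k/ and /f/; rule 4 does not apply here → [e].
/f/ — not in any rule's target class → [f].
/o/ (between /f/ and /k/) occurs in an unstressed syllable → [ə] by rule 4.
/k/ — not in any rule's target class → [k].
/u/ meets the environment for rule 4 (in an unstressed syllable) → [ə].
/t/ (word-final) is in the target of rule 2 but the environment (immediately before a consonant) is not met → [t].

[təɡˈkefəkət]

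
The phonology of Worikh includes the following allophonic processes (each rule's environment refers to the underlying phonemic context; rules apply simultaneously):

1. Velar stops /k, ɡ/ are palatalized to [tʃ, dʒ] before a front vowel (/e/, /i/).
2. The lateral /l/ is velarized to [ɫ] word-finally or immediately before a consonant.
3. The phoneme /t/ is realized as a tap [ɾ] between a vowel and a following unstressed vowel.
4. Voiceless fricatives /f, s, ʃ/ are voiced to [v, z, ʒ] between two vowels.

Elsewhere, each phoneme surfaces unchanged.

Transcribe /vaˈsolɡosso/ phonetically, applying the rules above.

/v/ — not in any rule's target class → [v].
/a/ — not in any rule's target class → [a].
/s/ (between /a/ and /o/) occurs between two vowels → [z] by rule 4.
/o/ (between /s/ and /l/): no rule targets it → [o].
/l/ meets the environment for rule 2 (word-finally or immediately before a consonant) → [ɫ].
/ɡ/ (between /l/ and /o/): rule 1 targets it, but not before a front vowel → unchanged [ɡ].
/o/ — not in any rule's target class → [o].
/s/ (between /o/ and /s/): rule 4 targets it, but not between two vowels → unchanged [s].
/s/ — between /s/ and /o/; rule 4 does not apply here → [s].
/o/ stays [o].

[vaˈzoɫɡosso]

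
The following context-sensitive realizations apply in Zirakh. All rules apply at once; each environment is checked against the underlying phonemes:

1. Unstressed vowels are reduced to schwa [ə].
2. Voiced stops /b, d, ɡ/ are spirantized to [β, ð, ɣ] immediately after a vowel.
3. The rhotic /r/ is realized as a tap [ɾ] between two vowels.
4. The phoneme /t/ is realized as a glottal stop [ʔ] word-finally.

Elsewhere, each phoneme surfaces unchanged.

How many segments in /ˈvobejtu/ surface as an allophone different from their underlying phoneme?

3

Segments that undergo a rule: /b/ → [β] (rule 2); /e/ → [ə] (rule 1); /u/ → [ə] (rule 1).
All other segments surface unchanged.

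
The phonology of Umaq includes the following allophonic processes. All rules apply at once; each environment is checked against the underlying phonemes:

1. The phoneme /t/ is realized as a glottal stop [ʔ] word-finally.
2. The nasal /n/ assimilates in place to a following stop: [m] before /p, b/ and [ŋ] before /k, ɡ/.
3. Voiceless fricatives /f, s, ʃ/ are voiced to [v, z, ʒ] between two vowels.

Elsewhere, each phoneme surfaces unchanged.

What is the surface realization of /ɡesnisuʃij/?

[ɡesnizuʒij]

/ɡ/ — not in any rule's target class → [ɡ].
/e/ — not in any rule's target class → [e].
/s/ — between /e/ and /n/; rule 3 does not apply here → [s].
/n/ (between /s/ and /i/) fails the environment for rule 2, so it stays [n].
/i/ — not in any rule's target class → [i].
/s/ — between /i/ and /u/, between two vowels — surfaces as [z] (rule 3).
/u/ (between /s/ and /ʃ/) is unaffected → [u].
Rule 3 applies to /ʃ/ (between /u/ and /i/: between two vowels) → [ʒ].
/i/ — not in any rule's target class → [i].
/j/ stays [j].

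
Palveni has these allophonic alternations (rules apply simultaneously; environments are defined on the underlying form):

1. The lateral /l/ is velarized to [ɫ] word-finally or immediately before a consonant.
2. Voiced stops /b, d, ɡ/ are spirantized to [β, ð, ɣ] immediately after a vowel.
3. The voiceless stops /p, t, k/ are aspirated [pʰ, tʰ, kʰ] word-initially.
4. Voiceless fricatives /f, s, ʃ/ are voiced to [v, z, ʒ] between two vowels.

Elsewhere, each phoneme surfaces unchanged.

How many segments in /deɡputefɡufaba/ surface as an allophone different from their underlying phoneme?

3

Segments that undergo a rule: /ɡ/ → [ɣ] (rule 2); /f/ → [v] (rule 4); /b/ → [β] (rule 2).
All other segments surface unchanged.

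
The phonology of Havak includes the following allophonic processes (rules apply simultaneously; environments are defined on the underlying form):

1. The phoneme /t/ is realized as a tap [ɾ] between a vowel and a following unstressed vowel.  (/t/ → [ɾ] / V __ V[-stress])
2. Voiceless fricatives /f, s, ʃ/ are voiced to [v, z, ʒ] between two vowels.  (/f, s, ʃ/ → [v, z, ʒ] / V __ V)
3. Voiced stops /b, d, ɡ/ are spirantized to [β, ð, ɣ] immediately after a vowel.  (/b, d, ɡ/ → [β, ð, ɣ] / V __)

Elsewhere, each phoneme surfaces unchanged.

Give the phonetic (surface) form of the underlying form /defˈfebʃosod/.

/d/ — word-initial; rule 3 does not apply here → [d].
/e/ — not in any rule's target class → [e].
/f/ (between /e/ and /f/) fails the environment for rule 2, so it stays [f].
/f/ (between /f/ and /e/): rule 2 targets it, but not between two vowels → unchanged [f].
/e/ stays [e].
/b/ (between /e/ and /ʃ/) occurs immediately after a vowel → [β] by rule 3.
/ʃ/ (between /b/ and /o/): rule 2 targets it, but not between two vowels → unchanged [ʃ].
/o/ stays [o].
/s/ meets the environment for rule 2 (between two vowels) → [z].
/o/ — not in any rule's target class → [o].
Rule 3 applies to /d/ (word-final: immediately after a vowel) → [ð].

[defˈfeβʃozoð]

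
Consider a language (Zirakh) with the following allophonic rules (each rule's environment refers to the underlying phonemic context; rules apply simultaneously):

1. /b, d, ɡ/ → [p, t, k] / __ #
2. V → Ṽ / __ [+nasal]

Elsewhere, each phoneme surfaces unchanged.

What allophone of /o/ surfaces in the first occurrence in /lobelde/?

/o/ (between /l/ and /b/) fails the environment for rule 2, so it stays [o].

[o]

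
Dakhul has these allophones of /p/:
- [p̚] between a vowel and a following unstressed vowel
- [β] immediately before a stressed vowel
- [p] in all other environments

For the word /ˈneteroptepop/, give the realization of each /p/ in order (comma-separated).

Occurrence 1 (position 7): no conditioning environment matches → elsewhere allophone [p].
Occurrence 2 (position 10): between a vowel and a following unstressed vowel → [p̚].
Occurrence 3 (position 12): no conditioning environment matches → elsewhere allophone [p].

[p], [p̚], [p]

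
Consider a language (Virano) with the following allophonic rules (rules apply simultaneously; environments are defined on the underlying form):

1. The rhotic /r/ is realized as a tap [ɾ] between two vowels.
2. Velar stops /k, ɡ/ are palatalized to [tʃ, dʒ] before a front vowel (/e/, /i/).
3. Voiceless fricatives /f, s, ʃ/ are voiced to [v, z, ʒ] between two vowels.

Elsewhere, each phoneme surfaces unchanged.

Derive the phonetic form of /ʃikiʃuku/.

[ʃitʃiʒuku]

/ʃ/ — word-initial; rule 3 does not apply here → [ʃ].
/i/ (between /ʃ/ and /k/): no rule targets it → [i].
/k/ (between /i/ and /i/): before a front vowel, so rule 2 applies → [tʃ].
/i/ (between /k/ and /ʃ/): no rule targets it → [i].
Rule 3 applies to /ʃ/ (between /i/ and /u/: between two vowels) → [ʒ].
/u/ (between /ʃ/ and /k/): no rule targets it → [u].
/k/ (between /u/ and /u/): rule 2 targets it, but not before a front vowel → unchanged [k].
/u/ (word-final): no rule targets it → [u].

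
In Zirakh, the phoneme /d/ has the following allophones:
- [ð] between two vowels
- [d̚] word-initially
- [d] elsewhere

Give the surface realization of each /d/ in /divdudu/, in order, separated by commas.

Occurrence 1 (position 1): word-initially → [d̚].
Occurrence 2 (position 4): no conditioning environment matches → elsewhere allophone [d].
Occurrence 3 (position 6): between two vowels → [ð].

[d̚], [d], [ð]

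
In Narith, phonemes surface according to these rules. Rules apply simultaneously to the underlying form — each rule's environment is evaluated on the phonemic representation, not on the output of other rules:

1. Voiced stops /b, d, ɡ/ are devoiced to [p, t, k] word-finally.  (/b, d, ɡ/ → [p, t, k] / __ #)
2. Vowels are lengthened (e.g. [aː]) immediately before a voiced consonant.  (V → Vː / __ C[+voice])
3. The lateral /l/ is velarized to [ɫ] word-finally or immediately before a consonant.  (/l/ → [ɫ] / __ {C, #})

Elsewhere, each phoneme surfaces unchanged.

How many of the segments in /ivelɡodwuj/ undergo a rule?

5

Segments that undergo a rule: /i/ → [iː] (rule 2); /e/ → [eː] (rule 2); /l/ → [ɫ] (rule 3); /o/ → [oː] (rule 2); /u/ → [uː] (rule 2).
All other segments surface unchanged.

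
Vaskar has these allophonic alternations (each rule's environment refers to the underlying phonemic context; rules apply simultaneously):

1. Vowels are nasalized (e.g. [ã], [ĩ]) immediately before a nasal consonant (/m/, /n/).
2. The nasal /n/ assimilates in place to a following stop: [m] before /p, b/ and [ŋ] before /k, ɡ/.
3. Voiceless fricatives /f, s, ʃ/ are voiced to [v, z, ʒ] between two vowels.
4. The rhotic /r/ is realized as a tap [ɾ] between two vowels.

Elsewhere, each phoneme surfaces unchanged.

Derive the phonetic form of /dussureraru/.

[dussuɾeɾaɾu]

/d/ — not in any rule's target class → [d].
/u/ (between /d/ and /s/) is in the target of rule 1 but the environment (before a nasal consonant) is not met → [u].
/s/ (between /u/ and /s/) is in the target of rule 3 but the environment (between two vowels) is not met → [s].
/s/ (between /s/ and /u/): rule 3 targets it, but not between two vowels → unchanged [s].
/u/ (between /s/ and /r/): rule 1 targets it, but not before a nasal consonant → unchanged [u].
Rule 4 applies to /r/ (between /u/ and /e/: between two vowels) → [ɾ].
/e/ (between /r/ and /r/) fails the environment for rule 1, so it stays [e].
/r/ — between /e/ and /a/, between two vowels — surfaces as [ɾ] (rule 4).
/a/ (between /r/ and /r/): rule 1 targets it, but not before a nasal consonant → unchanged [a].
/r/ meets the environment for rule 4 (between two vowels) → [ɾ].
/u/ (word-final): rule 1 targets it, but not before a nasal consonant → unchanged [u].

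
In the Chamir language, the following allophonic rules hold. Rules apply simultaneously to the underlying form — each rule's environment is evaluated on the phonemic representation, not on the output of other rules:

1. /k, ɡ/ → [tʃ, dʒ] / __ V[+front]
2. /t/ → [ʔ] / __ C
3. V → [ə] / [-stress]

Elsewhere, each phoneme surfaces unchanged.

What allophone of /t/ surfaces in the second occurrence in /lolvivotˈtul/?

[t]

/t/ (between /t/ and /u/) fails the environment for rule 2, so it stays [t].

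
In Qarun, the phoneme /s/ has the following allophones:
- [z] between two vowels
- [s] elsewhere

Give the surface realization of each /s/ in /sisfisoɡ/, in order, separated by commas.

[s], [s], [z]

Occurrence 1 (position 1): no conditioning environment matches → elsewhere allophone [s].
Occurrence 2 (position 3): no conditioning environment matches → elsewhere allophone [s].
Occurrence 3 (position 6): between two vowels → [z].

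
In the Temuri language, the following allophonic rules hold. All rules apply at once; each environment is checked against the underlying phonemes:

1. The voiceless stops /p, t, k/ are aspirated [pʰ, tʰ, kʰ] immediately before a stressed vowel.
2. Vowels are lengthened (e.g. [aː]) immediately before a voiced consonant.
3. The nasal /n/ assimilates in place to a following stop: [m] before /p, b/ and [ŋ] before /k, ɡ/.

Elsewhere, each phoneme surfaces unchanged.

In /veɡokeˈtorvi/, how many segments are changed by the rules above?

Segments that undergo a rule: /e/ → [eː] (rule 2); /t/ → [tʰ] (rule 1); /o/ → [oː] (rule 2).
All other segments surface unchanged.

3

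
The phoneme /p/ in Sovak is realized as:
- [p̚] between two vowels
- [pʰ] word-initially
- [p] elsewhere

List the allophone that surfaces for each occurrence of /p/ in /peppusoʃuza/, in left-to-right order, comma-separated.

[pʰ], [p], [p]

Occurrence 1 (position 1): word-initially → [pʰ].
Occurrence 2 (position 3): no conditioning environment matches → elsewhere allophone [p].
Occurrence 3 (position 4): no conditioning environment matches → elsewhere allophone [p].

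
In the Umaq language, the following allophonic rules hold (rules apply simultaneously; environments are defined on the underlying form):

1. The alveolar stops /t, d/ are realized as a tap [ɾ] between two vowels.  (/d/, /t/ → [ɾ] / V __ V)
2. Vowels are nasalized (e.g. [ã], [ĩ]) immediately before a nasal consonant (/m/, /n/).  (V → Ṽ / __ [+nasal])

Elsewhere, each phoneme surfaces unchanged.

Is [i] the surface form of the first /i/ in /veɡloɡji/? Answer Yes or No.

/i/ — word-final; rule 2 does not apply here → [i].
The actual realization is [i], which matches [i].

Yes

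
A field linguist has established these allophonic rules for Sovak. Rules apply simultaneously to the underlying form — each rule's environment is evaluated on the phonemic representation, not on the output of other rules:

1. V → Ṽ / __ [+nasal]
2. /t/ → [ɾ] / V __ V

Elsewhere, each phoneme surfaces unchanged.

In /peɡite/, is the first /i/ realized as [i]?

/i/ (between /ɡ/ and /t/) is in the target of rule 1 but the environment (before a nasal consonant) is not met → [i].
The actual realization is [i], which matches [i].

Yes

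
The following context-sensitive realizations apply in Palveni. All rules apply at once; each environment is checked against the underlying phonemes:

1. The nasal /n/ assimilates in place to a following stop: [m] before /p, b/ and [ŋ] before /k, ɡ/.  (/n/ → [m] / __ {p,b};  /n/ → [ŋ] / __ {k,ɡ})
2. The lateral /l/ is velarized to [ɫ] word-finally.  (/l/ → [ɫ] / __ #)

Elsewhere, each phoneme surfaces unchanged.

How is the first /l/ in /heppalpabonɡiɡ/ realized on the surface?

/l/ (between /a/ and /p/) fails the environment for rule 2, so it stays [l].

[l]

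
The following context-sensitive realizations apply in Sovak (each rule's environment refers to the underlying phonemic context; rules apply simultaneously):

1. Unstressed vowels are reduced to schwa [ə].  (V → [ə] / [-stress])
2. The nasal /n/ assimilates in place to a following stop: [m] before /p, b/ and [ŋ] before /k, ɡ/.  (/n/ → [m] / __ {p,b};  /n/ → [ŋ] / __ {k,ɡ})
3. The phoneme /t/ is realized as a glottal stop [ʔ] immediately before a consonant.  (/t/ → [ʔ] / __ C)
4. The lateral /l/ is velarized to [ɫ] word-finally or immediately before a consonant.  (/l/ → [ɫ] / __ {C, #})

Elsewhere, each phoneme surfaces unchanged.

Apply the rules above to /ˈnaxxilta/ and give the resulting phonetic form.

/n/ (word-initial): rule 2 targets it, but not before a labial or velar stop → unchanged [n].
/a/ (between /n/ and /x/) fails the environment for rule 1, so it stays [a].
/x/ (between /a/ and /x/) is unaffected → [x].
/x/ — not in any rule's target class → [x].
/i/ — between /x/ and /l/, in an unstressed syllable — surfaces as [ə] (rule 1).
/l/ (between /i/ and /t/) occurs word-finally or immediately before a consonant → [ɫ] by rule 4.
/t/ — between /l/ and /a/; rule 3 does not apply here → [t].
/a/ (word-final) occurs in an unstressed syllable → [ə] by rule 1.

[ˈnaxxəɫtə]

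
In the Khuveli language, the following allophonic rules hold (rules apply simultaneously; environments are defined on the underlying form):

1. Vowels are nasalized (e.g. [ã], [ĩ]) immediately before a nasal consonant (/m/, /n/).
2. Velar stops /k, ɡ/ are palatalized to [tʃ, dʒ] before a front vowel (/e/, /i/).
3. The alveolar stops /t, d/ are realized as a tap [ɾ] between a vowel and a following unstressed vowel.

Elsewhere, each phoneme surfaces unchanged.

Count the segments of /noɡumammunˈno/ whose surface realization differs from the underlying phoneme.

3

Segments that undergo a rule: /u/ → [ũ] (rule 1); /a/ → [ã] (rule 1); /u/ → [ũ] (rule 1).
All other segments surface unchanged.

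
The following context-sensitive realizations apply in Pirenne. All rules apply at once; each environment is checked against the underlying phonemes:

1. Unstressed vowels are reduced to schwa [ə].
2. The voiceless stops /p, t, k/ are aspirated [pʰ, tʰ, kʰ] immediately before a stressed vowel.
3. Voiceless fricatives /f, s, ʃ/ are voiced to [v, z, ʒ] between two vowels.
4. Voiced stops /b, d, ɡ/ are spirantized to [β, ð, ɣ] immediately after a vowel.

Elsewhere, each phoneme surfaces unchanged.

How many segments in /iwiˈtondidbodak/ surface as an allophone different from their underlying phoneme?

8

Segments that undergo a rule: /i/ → [ə] (rule 1); /i/ → [ə] (rule 1); /t/ → [tʰ] (rule 2); /i/ → [ə] (rule 1); /d/ → [ð] (rule 4); /o/ → [ə] (rule 1); /d/ → [ð] (rule 4); /a/ → [ə] (rule 1).
All other segments surface unchanged.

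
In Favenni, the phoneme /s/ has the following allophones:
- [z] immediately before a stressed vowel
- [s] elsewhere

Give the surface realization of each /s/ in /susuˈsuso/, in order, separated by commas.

[s], [s], [z], [s]

Occurrence 1 (position 1): no conditioning environment matches → elsewhere allophone [s].
Occurrence 2 (position 3): no conditioning environment matches → elsewhere allophone [s].
Occurrence 3 (position 5): immediately before a stressed vowel → [z].
Occurrence 4 (position 7): no conditioning environment matches → elsewhere allophone [s].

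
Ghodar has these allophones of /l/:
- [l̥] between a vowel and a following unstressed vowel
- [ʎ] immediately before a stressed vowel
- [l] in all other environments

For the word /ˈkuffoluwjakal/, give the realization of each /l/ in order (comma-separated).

[l̥], [l]

Occurrence 1 (position 6): between a vowel and a following unstressed vowel → [l̥].
Occurrence 2 (position 13): no conditioning environment matches → elsewhere allophone [l].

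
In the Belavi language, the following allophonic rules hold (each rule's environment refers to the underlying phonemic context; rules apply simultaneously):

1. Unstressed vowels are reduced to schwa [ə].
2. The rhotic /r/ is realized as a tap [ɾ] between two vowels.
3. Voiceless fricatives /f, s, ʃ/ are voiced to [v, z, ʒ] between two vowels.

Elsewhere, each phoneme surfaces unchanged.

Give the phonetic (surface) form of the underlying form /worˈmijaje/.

Rule 1 applies to /o/ (between /w/ and /r/: in an unstressed syllable) → [ə].
/r/ — between /o/ and /m/; rule 2 does not apply here → [r].
/i/ (between /m/ and /j/) is in the target of rule 1 but the environment (in an unstressed syllable) is not met → [i].
/a/ (between /j/ and /j/): in an unstressed syllable, so rule 1 applies → [ə].
/e/ (word-final) occurs in an unstressed syllable → [ə] by rule 1.

[wərˈmijəjə]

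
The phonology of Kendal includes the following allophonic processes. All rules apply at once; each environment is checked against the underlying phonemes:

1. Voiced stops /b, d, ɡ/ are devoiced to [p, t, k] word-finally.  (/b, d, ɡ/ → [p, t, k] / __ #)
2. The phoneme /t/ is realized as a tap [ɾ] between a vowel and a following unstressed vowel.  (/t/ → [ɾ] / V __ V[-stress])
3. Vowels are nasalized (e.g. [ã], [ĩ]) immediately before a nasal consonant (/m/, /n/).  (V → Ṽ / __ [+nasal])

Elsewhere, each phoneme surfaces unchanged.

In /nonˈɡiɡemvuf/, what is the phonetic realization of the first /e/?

Rule 3 applies to /e/ (between /ɡ/ and /m/: before a nasal consonant) → [ẽ].

[ẽ]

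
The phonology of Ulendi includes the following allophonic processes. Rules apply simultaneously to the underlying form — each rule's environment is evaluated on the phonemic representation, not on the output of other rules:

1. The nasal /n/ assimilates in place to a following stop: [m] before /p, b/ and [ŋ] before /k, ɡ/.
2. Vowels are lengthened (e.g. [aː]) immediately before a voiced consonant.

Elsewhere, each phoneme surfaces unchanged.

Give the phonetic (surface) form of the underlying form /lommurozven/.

[loːmmuːroːzveːn]

/l/ (word-initial) is unaffected → [l].
Rule 2 applies to /o/ (between /l/ and /m/: before a voiced consonant) → [oː].
/m/ (between /o/ and /m/): no rule targets it → [m].
/m/ stays [m].
/u/ meets the environment for rule 2 (before a voiced consonant) → [uː].
/r/ (between /u/ and /o/) is unaffected → [r].
/o/ meets the environment for rule 2 (before a voiced consonant) → [oː].
/z/ (between /o/ and /v/): no rule targets it → [z].
/v/ stays [v].
/e/ meets the environment for rule 2 (before a voiced consonant) → [eː].
/n/ (word-final) fails the environment for rule 1, so it stays [n].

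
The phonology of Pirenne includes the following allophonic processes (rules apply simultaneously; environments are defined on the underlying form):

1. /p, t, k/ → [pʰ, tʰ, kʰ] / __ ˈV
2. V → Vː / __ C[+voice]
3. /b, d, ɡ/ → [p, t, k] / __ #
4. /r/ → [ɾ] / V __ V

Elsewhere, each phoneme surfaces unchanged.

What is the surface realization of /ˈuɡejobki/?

Rule 2 applies to /u/ (word-initial: before a voiced consonant) → [uː].
/ɡ/ — between /u/ and /e/; rule 3 does not apply here → [ɡ].
/e/ meets the environment for rule 2 (before a voiced consonant) → [eː].
/o/ meets the environment for rule 2 (before a voiced consonant) → [oː].
/b/ (between /o/ and /k/) fails the environment for rule 3, so it stays [b].
/k/ (between /b/ and /i/): rule 1 targets it, but not immediately before a stressed vowel → unchanged [k].
/i/ (word-final) fails the environment for rule 2, so it stays [i].

[ˈuːɡeːjoːbki]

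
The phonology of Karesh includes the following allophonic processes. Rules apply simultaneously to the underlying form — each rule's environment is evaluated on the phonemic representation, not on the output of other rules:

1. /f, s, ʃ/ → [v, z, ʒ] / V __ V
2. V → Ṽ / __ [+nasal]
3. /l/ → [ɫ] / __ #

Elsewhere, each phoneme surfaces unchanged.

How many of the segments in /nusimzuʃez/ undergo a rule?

3

Segments that undergo a rule: /s/ → [z] (rule 1); /i/ → [ĩ] (rule 2); /ʃ/ → [ʒ] (rule 1).
All other segments surface unchanged.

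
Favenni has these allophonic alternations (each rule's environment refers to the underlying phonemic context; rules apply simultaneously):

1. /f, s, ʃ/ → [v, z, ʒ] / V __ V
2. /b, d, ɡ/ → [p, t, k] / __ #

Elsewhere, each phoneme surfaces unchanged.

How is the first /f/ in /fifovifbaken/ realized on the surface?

/f/ (word-initial) fails the environment for rule 1, so it stays [f].

[f]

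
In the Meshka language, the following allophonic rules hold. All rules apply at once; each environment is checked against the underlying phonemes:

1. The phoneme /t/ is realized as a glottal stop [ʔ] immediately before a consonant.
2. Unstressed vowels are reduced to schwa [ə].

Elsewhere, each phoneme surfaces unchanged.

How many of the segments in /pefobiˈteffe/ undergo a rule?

4

Segments that undergo a rule: /e/ → [ə] (rule 2); /o/ → [ə] (rule 2); /i/ → [ə] (rule 2); /e/ → [ə] (rule 2).
All other segments surface unchanged.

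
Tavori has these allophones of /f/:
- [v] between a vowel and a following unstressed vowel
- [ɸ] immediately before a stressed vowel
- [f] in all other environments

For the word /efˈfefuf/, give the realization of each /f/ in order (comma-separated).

[f], [ɸ], [v], [f]

Occurrence 1 (position 2): no conditioning environment matches → elsewhere allophone [f].
Occurrence 2 (position 3): immediately before a stressed vowel → [ɸ].
Occurrence 3 (position 5): between a vowel and a following unstressed vowel → [v].
Occurrence 4 (position 7): no conditioning environment matches → elsewhere allophone [f].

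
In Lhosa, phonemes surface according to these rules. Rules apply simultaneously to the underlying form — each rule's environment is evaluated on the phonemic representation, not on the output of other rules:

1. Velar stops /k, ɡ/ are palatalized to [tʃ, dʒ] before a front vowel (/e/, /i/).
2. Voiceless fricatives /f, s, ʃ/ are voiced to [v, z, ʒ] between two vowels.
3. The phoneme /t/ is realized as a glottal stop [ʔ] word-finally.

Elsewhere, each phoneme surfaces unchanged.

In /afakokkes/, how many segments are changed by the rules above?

2

Segments that undergo a rule: /f/ → [v] (rule 2); /k/ → [tʃ] (rule 1).
All other segments surface unchanged.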